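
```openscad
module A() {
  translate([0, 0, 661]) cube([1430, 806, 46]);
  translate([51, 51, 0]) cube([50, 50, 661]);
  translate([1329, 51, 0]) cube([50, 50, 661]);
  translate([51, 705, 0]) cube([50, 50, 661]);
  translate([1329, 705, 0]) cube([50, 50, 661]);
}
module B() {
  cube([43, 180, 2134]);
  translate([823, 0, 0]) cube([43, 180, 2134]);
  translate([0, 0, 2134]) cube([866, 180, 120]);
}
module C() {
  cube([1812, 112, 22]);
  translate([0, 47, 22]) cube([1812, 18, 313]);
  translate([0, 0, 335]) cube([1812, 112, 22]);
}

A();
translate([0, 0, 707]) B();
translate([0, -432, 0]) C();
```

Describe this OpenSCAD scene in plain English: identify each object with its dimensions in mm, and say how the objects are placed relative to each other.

A is a table: top 1430 mm (x) × 806 mm (y), 46 mm thick, upper face at z = 707 mm, on four 50×50 mm square legs, each inset 51 mm from the nearest pair of top edges, running from z = 0 to the bottom of the top.

B is a rectangular door frame: two vertical jambs of 43×180 mm section, 2134 mm tall, with a clear opening 780 mm wide between their inner faces. A header 120 mm tall and 180 mm deep lies on top of the jambs and spans the full outside width.

C is an I-beam lying along x, 1812 mm long. Overall section height 357 mm. Two flanges 112 mm wide (y) and 22 mm thick, one on the floor and one at the top; a web 18 mm thick runs between them, centred on the flange width.

The door frame is on top of the table. The I-beam is on the floor beside the table on its −y side.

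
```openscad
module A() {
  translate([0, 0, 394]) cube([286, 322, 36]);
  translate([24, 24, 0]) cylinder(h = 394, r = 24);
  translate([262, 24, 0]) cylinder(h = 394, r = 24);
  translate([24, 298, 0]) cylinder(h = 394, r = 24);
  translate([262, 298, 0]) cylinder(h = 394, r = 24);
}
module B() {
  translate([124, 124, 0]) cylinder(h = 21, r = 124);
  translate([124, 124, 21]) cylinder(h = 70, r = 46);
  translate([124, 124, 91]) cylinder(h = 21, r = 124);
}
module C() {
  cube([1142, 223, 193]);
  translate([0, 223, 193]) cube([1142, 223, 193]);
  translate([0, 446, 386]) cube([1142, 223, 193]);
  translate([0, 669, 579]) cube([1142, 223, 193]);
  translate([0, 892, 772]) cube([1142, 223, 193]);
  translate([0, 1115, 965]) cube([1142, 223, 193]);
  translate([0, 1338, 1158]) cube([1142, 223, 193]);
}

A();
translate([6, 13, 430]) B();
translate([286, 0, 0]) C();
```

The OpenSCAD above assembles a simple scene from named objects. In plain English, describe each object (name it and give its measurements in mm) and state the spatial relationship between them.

A is a four-legged stool. The seat is 286×322 mm, 36 mm thick, top at z = 430 mm. It stands on four round legs, each 48 mm in diameter, from z = 0 to the seat underside, each leg's axis is inset half a diameter from the nearest pair of seat edges (so the leg's bounding box is flush with the corner).

B is a spool: two coaxial disc flanges of radius 124 mm and thickness 21 mm, joined by a core cylinder of radius 46 mm and height 70 mm. The lower flange rests on z = 0 and the three cylinders share a vertical axis.

C is a straight staircase of 7 solid steps. Each step is 1142 mm wide (x), 223 mm deep (y, the going) and 193 mm tall (the rise). The first step rests on the floor; each subsequent step sits one going further in +y and one rise higher in +z, directly behind and above the previous step with no overlap.

The spool is on top of the stool. The staircase is against the stool's +x side, with their −y faces flush.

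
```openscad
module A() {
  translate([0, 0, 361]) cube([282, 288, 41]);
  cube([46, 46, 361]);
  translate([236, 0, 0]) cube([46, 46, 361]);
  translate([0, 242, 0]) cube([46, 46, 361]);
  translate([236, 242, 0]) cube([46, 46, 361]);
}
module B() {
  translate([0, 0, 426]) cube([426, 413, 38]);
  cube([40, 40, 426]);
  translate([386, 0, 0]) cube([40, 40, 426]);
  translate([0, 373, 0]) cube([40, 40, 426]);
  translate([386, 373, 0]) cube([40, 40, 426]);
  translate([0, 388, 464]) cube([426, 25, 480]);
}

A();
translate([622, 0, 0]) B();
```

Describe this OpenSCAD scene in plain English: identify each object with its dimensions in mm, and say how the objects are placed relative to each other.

A is a simple wooden stool: a rectangular seat 282 mm (x) by 288 mm (y), 41 mm thick, top face at z = 402 mm, on four square legs, each 46×46 mm in cross-section. The legs rest on z = 0, each flush with a corner of the seat.

B is a chair: 426×413 mm seat, 38 mm thick, top at z = 464 mm, on four 40 mm square corner legs flush with the seat edges. A 25 mm thick backrest slab spans the full seat width, extending 480 mm above the seat top, its back face flush with the seat's +y edge.

The chair is on the floor beside the stool on its +x side.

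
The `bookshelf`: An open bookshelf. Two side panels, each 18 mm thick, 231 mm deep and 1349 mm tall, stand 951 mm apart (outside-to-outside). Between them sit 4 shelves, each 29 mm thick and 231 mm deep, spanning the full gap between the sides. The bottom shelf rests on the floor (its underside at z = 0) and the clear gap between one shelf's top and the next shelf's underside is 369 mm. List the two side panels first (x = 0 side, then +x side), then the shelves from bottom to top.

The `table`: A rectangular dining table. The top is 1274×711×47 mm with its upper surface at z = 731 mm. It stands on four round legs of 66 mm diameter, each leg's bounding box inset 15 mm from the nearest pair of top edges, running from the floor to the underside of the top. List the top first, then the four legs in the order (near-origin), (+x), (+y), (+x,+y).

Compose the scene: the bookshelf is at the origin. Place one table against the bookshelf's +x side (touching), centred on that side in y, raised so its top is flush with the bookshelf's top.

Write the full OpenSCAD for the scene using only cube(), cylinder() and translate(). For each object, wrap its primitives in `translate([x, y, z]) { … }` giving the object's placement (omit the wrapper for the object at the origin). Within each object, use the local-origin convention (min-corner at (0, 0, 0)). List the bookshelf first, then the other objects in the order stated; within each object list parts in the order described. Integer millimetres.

cube([18, 231, 1349]);
translate([933, 0, 0]) cube([18, 231, 1349]);
translate([18, 0, 0]) cube([915, 231, 29]);
translate([18, 0, 398]) cube([915, 231, 29]);
translate([18, 0, 796]) cube([915, 231, 29]);
translate([18, 0, 1194]) cube([915, 231, 29]);
translate([951, -240, 618]) {
  translate([0, 0, 684]) cube([1274, 711, 47]);
  translate([48, 48, 0]) cylinder(h = 684, r = 33);
  translate([1226, 48, 0]) cylinder(h = 684, r = 33);
  translate([48, 663, 0]) cylinder(h = 684, r = 33);
  translate([1226, 663, 0]) cylinder(h = 684, r = 33);
}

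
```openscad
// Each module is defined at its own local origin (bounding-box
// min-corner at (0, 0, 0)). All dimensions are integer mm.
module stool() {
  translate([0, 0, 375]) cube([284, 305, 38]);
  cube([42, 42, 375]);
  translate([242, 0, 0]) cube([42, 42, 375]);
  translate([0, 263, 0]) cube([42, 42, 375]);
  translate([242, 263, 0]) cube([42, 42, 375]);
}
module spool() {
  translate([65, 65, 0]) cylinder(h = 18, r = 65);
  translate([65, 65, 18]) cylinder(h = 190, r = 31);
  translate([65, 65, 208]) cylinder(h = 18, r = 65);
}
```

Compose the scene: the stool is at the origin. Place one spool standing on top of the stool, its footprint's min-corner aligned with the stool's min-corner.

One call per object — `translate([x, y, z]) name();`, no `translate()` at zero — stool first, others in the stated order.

stool();
translate([0, 0, 413]) spool();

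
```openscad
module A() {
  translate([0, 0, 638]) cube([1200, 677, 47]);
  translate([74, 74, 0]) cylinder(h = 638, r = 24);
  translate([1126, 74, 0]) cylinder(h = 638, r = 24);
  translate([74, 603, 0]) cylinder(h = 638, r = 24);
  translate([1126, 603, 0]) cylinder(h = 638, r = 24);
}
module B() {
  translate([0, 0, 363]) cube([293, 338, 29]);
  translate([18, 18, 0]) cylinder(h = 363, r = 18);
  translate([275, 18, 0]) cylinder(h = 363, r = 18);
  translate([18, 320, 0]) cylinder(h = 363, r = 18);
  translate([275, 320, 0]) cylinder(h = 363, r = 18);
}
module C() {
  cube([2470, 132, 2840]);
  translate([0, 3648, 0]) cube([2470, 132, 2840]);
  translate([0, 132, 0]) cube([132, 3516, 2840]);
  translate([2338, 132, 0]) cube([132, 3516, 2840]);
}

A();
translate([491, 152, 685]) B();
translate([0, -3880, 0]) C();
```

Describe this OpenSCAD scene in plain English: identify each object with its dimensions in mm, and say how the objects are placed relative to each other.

A is a table with a 1200×677 mm rectangular top, 47 mm thick, top surface at z = 685 mm, supported by four round legs of 48 mm diameter, each leg's bounding box inset 50 mm from the nearest pair of top edges, running from the floor.

B is a four-legged stool. The seat is 293×338 mm, 29 mm thick, top at z = 392 mm. It stands on four round legs, each 36 mm in diameter, from z = 0 to the seat underside, each leg's axis is inset half a diameter from the nearest pair of seat edges (so the leg's bounding box is flush with the corner).

C is a box-shaped house frame (walls only): outside footprint 2470×3780 mm, wall height 2840 mm, wall thickness 132 mm. The two y-facing walls run the full x-width; the two x-facing walls fit between the inner faces of the y-facing walls.

The stool is on top of the table. The house frame is on the floor beside the table on its −y side.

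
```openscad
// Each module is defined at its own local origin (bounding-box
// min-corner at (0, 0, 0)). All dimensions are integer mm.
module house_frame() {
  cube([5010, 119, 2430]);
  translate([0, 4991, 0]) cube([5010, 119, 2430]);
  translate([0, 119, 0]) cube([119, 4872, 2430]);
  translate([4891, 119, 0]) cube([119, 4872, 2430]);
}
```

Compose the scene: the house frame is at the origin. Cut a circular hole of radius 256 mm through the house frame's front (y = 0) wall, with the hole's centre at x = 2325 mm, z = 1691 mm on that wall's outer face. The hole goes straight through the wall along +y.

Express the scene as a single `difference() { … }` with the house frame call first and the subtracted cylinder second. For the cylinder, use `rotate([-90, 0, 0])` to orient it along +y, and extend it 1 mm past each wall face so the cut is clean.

difference() {
  house_frame();
  translate([2325, -1, 1691]) rotate([-90, 0, 0]) cylinder(h = 121, r = 256);
}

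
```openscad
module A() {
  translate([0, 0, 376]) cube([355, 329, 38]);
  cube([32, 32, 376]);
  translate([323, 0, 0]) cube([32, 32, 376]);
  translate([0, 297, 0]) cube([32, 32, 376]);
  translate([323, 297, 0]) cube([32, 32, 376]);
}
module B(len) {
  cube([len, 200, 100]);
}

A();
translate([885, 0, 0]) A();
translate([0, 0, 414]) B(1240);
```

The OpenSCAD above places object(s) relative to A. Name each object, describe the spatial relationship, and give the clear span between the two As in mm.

A is a stool. B is a beam. A beam spans the tops of two stools. The clear span between the two stools is 530 mm.

Second stool starts at x = 885; first ends at x = 355; clear span = 885 − 355 = 530 mm.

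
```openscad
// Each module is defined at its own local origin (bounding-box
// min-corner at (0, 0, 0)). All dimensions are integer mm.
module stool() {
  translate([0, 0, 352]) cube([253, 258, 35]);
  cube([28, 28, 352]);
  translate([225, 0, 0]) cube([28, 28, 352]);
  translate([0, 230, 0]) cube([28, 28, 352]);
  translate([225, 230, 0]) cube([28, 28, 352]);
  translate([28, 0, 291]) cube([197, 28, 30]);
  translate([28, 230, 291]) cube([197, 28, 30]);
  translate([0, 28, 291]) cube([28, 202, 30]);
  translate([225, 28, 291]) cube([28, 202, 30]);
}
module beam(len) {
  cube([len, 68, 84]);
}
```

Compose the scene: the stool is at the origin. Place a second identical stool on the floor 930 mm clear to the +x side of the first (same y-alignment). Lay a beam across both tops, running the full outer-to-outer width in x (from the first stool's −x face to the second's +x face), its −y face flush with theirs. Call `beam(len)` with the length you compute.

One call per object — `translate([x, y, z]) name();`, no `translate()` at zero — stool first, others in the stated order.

stool();
translate([1183, 0, 0]) stool();
translate([0, 0, 387]) beam(1436);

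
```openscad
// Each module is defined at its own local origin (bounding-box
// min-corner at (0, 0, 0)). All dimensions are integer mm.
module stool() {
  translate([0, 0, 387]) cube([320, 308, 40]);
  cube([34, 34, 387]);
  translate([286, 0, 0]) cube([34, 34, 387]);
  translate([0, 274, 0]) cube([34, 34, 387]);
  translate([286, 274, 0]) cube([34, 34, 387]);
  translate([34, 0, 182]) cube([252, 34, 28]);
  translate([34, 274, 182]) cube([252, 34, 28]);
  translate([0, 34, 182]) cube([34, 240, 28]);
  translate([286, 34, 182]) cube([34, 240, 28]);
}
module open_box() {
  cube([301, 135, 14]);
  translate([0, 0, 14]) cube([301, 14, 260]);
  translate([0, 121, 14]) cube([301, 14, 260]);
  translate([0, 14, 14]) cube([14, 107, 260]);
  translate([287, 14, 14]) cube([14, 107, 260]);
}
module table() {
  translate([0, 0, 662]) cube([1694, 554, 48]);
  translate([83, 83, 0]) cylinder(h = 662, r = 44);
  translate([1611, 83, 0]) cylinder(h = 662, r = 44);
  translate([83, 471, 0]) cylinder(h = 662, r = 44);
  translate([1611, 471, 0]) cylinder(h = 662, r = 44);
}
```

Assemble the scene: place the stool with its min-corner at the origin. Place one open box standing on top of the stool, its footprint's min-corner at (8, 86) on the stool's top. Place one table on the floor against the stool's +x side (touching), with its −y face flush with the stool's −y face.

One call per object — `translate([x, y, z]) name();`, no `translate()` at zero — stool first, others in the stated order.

stool();
translate([8, 86, 427]) open_box();
translate([320, 0, 0]) table();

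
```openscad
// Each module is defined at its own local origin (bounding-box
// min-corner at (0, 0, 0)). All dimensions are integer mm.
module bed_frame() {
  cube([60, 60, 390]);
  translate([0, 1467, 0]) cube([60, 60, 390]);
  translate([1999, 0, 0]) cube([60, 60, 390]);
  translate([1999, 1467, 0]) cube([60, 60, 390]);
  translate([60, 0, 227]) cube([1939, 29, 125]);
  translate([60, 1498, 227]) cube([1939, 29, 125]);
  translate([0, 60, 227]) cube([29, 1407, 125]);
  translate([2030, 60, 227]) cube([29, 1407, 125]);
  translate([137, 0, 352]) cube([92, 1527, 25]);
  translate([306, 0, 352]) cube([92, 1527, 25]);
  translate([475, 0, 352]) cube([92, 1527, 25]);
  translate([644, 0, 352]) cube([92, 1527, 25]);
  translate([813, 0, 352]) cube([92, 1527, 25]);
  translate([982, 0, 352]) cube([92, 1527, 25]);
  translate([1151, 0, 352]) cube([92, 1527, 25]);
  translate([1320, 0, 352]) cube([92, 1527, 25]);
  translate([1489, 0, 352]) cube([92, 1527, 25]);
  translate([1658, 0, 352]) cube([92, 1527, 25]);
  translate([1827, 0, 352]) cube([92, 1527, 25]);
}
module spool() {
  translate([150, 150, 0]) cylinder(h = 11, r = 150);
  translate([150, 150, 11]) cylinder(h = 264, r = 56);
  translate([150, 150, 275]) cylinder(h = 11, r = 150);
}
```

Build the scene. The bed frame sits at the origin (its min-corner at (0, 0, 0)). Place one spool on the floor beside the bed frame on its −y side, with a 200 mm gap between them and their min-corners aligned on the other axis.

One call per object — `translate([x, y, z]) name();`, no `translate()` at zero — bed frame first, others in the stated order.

bed_frame();
translate([0, -500, 0]) spool();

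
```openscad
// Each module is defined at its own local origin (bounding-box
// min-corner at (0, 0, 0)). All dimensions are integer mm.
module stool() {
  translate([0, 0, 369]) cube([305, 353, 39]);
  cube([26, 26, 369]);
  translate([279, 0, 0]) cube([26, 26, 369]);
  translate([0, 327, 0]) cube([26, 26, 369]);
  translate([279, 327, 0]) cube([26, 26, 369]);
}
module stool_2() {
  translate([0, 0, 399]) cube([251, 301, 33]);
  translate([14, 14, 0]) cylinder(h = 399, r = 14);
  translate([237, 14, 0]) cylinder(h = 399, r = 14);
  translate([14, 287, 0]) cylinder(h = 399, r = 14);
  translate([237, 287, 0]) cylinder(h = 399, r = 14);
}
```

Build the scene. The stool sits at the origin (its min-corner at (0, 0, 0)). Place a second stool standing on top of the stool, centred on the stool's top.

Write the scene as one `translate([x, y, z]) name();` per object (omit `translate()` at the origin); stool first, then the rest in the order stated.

stool();
translate([27, 26, 408]) stool_2();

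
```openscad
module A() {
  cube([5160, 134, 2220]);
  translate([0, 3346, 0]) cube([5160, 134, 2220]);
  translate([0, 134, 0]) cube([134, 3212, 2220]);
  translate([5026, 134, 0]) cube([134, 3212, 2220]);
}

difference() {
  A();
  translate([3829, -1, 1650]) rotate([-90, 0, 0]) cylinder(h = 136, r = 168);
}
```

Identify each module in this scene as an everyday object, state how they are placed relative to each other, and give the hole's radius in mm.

The subtracted cylinder has r = 168 mm.

A is a house frame. The house frame has a circular hole through its front wall. The hole's radius is 168 mm.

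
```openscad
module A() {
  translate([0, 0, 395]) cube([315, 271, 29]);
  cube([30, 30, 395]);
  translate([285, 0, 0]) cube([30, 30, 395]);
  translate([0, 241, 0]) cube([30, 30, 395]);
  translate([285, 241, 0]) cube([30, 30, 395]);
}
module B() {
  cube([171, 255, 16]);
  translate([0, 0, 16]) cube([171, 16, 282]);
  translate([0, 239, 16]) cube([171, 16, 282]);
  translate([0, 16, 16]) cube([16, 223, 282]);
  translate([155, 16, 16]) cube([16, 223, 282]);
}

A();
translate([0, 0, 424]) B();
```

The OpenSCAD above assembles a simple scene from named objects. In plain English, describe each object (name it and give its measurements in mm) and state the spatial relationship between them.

A is a four-legged stool. The seat is a 315×271×29 mm slab whose top surface is at z = 424 mm; four square legs, each 30×30 mm in cross-section, run from the floor (z = 0) to the underside of the seat, each flush with a corner of the seat.

B is an open storage box with external size 171×255×298 mm and wall thickness 16 mm (the base is also 16 mm thick). The base covers the whole footprint; the four walls stand on the base, with the y-facing walls full-width and the x-facing walls fitting between their inner faces.

The open box is on top of the stool.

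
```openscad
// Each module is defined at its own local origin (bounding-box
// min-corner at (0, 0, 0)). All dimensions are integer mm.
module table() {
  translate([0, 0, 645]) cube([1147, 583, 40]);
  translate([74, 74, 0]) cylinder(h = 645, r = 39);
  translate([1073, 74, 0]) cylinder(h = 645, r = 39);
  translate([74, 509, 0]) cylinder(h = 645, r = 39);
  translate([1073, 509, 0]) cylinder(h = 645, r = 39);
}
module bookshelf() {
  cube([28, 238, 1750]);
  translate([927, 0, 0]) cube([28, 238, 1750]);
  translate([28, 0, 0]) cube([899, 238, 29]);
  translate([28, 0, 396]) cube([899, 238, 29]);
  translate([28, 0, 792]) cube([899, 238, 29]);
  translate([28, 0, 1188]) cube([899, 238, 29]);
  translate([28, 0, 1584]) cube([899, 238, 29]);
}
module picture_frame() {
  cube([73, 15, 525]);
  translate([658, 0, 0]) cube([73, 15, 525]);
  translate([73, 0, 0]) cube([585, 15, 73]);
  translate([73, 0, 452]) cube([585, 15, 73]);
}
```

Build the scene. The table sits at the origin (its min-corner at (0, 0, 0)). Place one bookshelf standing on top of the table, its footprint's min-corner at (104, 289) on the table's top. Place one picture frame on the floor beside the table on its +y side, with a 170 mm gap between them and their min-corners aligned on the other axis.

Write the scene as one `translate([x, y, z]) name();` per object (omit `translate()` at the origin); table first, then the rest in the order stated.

table();
translate([104, 289, 685]) bookshelf();
translate([0, 753, 0]) picture_frame();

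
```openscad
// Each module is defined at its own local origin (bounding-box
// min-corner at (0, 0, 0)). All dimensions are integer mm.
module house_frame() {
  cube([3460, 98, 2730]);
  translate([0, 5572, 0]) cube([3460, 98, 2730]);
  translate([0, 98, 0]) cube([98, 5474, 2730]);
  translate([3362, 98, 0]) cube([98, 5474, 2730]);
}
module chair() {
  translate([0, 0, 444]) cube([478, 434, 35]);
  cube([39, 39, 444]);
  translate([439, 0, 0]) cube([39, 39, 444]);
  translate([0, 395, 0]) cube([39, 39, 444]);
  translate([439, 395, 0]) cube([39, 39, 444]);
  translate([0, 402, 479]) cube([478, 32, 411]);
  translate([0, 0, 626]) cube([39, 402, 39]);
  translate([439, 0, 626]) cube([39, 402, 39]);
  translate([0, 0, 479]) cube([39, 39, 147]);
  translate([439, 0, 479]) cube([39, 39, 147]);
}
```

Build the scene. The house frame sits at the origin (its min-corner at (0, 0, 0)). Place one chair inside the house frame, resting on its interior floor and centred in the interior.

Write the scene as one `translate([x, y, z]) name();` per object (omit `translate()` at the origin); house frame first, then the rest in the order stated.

house_frame();
translate([1491, 2618, 0]) chair();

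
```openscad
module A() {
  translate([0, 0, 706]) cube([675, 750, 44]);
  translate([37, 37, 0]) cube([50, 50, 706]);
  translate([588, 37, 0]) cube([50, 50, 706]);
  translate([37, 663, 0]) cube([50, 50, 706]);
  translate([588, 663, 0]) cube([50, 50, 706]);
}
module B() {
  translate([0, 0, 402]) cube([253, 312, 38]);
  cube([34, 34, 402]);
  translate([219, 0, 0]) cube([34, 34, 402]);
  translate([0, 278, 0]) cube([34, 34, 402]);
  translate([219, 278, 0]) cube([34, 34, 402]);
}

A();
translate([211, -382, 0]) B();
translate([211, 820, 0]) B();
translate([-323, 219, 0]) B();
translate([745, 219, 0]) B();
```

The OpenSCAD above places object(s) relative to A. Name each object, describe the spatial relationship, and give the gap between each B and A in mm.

Each stool's nearest face is 70 mm from the table's bounding box.

A is a table. B is a stool. Four stools sit around the table at the −y, +y, −x, +x sides. The gap between each stool and the table is 70 mm.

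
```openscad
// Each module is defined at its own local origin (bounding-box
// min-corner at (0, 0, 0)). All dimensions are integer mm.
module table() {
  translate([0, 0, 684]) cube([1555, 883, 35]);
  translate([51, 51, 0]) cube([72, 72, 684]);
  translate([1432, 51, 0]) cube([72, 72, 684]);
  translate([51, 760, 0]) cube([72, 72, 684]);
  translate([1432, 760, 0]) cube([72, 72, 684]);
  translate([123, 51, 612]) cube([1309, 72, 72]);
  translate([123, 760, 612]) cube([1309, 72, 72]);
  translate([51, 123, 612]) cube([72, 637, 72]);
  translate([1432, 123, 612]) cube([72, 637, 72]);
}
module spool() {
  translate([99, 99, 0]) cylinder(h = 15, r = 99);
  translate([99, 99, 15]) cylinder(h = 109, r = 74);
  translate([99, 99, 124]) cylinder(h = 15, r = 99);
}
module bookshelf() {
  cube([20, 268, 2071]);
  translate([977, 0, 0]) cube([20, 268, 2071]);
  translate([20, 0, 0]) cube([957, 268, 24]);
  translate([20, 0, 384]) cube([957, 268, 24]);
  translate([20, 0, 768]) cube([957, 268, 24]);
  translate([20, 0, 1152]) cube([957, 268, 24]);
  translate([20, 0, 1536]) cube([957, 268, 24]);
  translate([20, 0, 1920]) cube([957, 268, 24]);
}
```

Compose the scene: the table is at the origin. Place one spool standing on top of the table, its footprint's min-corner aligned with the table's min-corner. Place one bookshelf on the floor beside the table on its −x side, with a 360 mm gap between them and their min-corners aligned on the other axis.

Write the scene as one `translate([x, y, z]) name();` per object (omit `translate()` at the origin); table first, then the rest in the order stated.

table();
translate([0, 0, 719]) spool();
translate([-1357, 0, 0]) bookshelf();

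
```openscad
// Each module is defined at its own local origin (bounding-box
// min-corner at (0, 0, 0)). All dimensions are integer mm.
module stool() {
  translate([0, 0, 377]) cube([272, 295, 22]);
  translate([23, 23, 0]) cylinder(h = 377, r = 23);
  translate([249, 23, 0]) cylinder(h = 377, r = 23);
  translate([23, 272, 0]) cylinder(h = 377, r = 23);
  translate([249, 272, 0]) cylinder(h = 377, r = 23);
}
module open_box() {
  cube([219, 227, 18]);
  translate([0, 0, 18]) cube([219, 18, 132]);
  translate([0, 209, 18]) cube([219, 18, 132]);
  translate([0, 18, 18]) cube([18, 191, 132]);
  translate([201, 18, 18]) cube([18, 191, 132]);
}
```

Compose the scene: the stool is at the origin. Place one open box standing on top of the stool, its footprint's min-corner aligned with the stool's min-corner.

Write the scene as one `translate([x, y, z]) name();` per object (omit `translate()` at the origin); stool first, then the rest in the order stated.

stool();
translate([0, 0, 399]) open_box();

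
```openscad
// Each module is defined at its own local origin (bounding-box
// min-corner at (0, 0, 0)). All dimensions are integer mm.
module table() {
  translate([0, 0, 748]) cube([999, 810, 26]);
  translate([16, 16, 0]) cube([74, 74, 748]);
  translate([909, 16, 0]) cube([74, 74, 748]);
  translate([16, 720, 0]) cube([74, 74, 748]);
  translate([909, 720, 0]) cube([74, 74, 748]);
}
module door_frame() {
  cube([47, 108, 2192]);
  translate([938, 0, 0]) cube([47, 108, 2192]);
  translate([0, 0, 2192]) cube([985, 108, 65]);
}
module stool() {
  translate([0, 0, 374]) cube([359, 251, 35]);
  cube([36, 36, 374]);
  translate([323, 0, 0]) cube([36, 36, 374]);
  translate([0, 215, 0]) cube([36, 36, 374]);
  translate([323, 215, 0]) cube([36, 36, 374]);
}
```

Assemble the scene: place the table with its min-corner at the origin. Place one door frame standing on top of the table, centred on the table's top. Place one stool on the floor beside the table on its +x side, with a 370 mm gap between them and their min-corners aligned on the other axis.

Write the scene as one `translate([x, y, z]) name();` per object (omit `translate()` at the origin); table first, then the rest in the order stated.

table();
translate([7, 351, 774]) door_frame();
translate([1369, 0, 0]) stool();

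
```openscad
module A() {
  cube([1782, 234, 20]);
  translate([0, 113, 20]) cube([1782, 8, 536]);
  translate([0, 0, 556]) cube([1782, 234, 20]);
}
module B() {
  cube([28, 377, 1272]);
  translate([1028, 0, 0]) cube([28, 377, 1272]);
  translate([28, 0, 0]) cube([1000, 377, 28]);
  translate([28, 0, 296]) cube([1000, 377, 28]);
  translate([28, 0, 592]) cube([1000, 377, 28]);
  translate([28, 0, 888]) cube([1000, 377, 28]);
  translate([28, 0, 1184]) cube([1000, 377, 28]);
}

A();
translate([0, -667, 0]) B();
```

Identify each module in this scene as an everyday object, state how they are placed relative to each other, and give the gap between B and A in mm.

A is an I-beam. B is a bookshelf. The bookshelf is on the floor beside the I-beam on its −y side. The gap between the bookshelf and the I-beam is 290 mm.

The bookshelf's nearest face is 290 mm from the I-beam's −y face.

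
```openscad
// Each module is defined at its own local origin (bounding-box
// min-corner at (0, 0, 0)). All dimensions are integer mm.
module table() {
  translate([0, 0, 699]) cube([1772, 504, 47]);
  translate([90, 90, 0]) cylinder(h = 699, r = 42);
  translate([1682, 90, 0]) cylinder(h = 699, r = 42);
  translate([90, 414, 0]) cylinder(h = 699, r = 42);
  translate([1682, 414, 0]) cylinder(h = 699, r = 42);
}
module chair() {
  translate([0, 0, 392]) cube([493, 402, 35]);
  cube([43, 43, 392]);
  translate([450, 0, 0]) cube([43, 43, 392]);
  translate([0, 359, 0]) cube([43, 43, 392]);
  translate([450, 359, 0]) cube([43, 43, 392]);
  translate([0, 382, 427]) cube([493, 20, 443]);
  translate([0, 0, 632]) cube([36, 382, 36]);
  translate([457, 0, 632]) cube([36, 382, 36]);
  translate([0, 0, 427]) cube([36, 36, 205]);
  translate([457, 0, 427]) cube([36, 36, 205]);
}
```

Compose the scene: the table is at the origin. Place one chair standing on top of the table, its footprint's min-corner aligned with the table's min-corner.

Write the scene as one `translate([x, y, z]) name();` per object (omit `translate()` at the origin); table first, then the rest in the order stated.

table();
translate([0, 0, 746]) chair();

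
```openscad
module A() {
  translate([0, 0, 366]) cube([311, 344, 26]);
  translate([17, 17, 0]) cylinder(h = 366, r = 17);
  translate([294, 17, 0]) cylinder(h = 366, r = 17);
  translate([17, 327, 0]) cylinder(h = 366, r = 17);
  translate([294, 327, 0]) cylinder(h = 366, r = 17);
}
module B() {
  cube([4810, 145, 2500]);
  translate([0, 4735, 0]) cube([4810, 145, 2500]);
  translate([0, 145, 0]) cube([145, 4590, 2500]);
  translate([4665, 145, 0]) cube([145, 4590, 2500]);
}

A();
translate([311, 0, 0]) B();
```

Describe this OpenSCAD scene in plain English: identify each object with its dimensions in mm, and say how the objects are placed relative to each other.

A is a four-legged stool. The seat is a 311×344×26 mm slab whose top surface is at z = 392 mm; four round legs, each 34 mm in diameter, run from the floor (z = 0) to the underside of the seat, each leg's axis is inset half a diameter from the nearest pair of seat edges (so the leg's bounding box is flush with the corner).

B is a box-shaped house frame (walls only): outside footprint 4810×4880 mm, wall height 2500 mm, wall thickness 145 mm. The two y-facing walls run the full x-width; the two x-facing walls fit between the inner faces of the y-facing walls.

The house frame is against the stool's +x side, with their −y faces flush.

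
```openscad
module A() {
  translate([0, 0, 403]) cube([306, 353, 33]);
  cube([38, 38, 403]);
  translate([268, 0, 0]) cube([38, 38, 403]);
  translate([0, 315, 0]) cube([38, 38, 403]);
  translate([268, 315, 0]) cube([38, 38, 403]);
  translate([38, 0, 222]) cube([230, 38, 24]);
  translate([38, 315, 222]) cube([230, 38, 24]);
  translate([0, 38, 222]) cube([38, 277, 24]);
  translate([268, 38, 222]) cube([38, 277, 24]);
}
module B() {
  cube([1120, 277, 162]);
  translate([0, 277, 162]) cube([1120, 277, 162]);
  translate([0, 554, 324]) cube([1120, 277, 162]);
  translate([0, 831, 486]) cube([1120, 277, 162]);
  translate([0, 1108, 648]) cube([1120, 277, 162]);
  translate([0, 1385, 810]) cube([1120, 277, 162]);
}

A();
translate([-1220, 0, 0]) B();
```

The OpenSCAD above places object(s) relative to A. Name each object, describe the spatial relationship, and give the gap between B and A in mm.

The staircase's nearest face is 100 mm from the stool's −x face.

A is a stool. B is a staircase. The staircase is on the floor beside the stool on its −x side. The gap between the staircase and the stool is 100 mm.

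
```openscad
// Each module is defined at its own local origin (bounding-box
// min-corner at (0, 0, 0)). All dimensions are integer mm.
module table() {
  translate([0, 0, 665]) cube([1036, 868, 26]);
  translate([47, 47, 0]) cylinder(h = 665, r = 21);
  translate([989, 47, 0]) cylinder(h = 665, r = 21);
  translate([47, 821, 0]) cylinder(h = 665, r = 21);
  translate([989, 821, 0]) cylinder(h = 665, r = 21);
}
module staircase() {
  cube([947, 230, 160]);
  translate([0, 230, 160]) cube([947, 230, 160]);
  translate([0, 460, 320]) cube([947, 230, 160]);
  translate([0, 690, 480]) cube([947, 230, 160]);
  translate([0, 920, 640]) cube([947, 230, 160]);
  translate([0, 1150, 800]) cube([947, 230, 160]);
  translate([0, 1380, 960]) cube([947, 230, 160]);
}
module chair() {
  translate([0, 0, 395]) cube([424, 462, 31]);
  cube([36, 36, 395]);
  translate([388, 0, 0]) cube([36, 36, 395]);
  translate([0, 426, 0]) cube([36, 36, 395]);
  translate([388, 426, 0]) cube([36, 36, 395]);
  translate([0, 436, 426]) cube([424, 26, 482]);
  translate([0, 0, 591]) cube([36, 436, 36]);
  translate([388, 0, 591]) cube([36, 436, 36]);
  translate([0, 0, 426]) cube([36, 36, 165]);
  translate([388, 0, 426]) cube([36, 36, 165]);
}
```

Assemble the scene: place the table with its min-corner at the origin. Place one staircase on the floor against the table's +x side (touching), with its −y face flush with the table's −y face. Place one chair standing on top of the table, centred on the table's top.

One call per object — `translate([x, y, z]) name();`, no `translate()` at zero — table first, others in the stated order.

table();
translate([1036, 0, 0]) staircase();
translate([306, 203, 691]) chair();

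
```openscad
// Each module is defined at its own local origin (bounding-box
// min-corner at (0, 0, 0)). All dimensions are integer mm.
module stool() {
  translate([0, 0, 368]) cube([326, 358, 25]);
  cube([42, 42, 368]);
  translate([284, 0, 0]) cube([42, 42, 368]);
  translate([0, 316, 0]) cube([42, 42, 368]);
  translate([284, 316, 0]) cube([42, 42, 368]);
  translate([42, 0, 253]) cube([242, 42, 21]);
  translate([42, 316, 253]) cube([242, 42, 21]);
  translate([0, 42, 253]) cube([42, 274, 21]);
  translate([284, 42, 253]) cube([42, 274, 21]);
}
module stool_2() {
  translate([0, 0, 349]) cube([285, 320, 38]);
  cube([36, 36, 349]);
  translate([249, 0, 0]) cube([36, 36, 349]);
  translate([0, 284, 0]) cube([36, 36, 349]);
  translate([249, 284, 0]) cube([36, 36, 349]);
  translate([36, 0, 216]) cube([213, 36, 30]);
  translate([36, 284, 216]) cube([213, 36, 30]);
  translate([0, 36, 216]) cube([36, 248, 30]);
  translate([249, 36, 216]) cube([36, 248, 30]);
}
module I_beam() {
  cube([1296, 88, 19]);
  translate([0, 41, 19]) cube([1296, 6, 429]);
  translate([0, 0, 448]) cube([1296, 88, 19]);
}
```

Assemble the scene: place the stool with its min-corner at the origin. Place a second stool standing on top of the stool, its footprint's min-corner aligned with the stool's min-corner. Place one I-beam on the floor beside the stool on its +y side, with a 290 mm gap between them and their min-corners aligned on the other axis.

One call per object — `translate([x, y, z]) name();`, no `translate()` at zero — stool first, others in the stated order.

stool();
translate([0, 0, 393]) stool_2();
translate([0, 648, 0]) I_beam();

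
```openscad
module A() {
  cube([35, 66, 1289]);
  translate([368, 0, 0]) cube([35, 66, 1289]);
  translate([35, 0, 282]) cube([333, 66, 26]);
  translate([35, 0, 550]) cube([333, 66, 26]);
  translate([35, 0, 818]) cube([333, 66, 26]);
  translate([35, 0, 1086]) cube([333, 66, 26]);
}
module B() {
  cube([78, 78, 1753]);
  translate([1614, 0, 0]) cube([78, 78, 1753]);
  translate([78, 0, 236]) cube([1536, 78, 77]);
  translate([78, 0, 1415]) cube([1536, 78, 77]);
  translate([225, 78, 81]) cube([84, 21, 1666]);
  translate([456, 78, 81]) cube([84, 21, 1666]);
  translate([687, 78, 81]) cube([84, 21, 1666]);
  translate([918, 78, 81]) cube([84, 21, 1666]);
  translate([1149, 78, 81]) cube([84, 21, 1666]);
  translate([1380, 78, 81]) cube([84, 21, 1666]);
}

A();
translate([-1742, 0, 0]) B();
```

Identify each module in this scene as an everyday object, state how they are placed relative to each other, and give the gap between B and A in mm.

A is a ladder. B is a fence section. The fence section is on the floor beside the ladder on its −x side. The gap between the fence section and the ladder is 50 mm.

The fence section's nearest face is 50 mm from the ladder's −x face.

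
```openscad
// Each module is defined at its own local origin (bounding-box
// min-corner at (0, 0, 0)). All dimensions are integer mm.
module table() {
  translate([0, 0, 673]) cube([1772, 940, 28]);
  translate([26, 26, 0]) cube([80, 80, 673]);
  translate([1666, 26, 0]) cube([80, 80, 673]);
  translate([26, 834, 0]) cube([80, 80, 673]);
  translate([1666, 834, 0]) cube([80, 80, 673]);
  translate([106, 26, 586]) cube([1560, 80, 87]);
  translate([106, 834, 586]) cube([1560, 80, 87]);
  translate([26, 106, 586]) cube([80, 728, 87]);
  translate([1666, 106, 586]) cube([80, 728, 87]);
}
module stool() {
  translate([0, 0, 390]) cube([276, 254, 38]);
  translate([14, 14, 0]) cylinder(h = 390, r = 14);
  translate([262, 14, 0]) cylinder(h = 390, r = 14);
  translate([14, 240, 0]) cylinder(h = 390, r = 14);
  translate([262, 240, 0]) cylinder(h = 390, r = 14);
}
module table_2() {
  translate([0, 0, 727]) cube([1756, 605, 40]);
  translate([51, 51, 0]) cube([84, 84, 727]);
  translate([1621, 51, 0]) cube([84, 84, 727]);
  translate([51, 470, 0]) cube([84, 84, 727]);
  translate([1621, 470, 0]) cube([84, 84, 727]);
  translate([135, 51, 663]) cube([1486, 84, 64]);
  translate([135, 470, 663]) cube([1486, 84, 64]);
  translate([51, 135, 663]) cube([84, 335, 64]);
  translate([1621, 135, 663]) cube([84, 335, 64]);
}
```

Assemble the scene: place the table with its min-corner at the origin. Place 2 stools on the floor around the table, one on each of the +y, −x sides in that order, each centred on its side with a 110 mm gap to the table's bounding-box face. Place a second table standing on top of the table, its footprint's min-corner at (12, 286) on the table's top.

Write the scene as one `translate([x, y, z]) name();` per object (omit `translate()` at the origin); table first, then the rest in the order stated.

table();
translate([748, 1050, 0]) stool();
translate([-386, 343, 0]) stool();
translate([12, 286, 701]) table_2();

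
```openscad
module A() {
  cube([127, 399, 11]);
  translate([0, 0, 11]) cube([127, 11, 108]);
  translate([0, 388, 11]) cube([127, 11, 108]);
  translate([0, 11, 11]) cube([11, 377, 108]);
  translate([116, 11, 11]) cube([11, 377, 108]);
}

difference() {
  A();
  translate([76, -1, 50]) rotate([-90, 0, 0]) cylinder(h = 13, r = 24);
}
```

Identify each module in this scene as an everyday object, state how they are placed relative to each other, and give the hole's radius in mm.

A is an open box. The open box has a circular hole through its front wall. The hole's radius is 24 mm.

The subtracted cylinder has r = 24 mm.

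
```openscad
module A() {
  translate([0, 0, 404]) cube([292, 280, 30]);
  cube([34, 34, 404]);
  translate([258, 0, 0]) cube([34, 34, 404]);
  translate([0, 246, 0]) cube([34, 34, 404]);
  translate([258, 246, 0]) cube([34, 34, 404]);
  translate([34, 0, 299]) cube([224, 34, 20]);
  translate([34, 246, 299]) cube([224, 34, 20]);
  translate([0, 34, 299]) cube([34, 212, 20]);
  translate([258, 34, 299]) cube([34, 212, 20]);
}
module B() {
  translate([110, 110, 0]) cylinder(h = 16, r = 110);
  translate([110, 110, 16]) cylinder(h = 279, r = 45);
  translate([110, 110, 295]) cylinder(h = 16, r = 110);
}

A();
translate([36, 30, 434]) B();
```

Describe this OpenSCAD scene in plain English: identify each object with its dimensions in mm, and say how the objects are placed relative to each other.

A is a four-legged stool. The seat is 292×280 mm, 30 mm thick, top at z = 434 mm. It stands on four square legs, each 34×34 mm in cross-section, from z = 0 to the seat underside, each flush with a corner of the seat. Four stretchers, 34 mm wide and 20 mm tall, connect adjacent legs with their undersides at z = 299 mm, each running between the inner faces of the legs it joins and aligned with the legs' outer faces on the other axis.

B is a spool: two coaxial disc flanges of radius 110 mm and thickness 16 mm, joined by a core cylinder of radius 45 mm and height 279 mm. The lower flange rests on z = 0 and the three cylinders share a vertical axis.

The spool is on top of the stool, centred.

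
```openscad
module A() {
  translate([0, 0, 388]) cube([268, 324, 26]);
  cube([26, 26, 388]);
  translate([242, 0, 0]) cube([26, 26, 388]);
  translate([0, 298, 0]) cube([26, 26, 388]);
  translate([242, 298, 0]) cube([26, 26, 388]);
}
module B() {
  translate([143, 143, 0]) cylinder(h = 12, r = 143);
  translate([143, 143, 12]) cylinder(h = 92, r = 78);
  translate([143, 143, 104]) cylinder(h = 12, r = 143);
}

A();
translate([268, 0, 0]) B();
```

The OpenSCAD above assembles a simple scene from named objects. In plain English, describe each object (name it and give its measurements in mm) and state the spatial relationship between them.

A is a simple wooden stool: a rectangular seat 268 mm (x) by 324 mm (y), 26 mm thick, top face at z = 414 mm, on four square legs, each 26×26 mm in cross-section. The legs rest on z = 0, each flush with a corner of the seat.

B is a spool: two coaxial disc flanges of radius 143 mm and thickness 12 mm, joined by a core cylinder of radius 78 mm and height 92 mm. The lower flange rests on z = 0 and the three cylinders share a vertical axis.

The spool is against the stool's +x side, with their −y faces flush.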